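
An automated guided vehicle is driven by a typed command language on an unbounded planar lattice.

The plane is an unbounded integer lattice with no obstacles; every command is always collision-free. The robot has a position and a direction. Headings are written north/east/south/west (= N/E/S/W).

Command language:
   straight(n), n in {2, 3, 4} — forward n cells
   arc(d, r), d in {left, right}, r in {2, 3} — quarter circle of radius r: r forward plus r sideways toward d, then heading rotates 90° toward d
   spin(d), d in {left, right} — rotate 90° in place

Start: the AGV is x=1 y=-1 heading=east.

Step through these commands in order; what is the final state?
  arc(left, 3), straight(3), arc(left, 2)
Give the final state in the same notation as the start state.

t0: x=1 y=-1 heading=east
step 1 (arc(left, 3)): x=4 y=2 heading=north
step 2 (straight(3)): x=4 y=5 heading=north
step 3 (arc(left, 2)): x=2 y=7 heading=west

x=2 y=7 heading=west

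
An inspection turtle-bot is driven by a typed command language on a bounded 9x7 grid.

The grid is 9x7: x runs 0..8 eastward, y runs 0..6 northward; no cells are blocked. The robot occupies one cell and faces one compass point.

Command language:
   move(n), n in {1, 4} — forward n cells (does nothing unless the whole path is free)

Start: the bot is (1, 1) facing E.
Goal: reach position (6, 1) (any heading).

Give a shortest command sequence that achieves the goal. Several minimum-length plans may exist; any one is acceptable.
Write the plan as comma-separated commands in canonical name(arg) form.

begin: (1, 1) facing E
t=1 move(1) ⇒ (2, 1) facing E
t=2 move(4) ⇒ (6, 1) facing E
no 1-step plan works, so 2 is optimal.

move(1), move(4)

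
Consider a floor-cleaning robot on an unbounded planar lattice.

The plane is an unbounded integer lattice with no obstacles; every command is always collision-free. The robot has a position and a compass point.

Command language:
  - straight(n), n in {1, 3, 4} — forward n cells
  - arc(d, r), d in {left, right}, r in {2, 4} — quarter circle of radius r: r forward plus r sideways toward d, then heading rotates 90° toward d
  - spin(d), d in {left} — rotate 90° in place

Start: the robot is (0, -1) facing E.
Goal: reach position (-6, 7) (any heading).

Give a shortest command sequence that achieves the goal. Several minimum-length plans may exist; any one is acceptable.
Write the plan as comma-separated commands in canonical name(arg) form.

initial: (0, -1) facing E
[1] after arc(left, 4): (4, 3) facing N
[2] after arc(left, 4): (0, 7) facing W
[3] after straight(3): (-3, 7) facing W
[4] after straight(3): (-6, 7) facing W
nothing shorter than 4 reaches the goal.

arc(left, 4), arc(left, 4), straight(3), straight(3)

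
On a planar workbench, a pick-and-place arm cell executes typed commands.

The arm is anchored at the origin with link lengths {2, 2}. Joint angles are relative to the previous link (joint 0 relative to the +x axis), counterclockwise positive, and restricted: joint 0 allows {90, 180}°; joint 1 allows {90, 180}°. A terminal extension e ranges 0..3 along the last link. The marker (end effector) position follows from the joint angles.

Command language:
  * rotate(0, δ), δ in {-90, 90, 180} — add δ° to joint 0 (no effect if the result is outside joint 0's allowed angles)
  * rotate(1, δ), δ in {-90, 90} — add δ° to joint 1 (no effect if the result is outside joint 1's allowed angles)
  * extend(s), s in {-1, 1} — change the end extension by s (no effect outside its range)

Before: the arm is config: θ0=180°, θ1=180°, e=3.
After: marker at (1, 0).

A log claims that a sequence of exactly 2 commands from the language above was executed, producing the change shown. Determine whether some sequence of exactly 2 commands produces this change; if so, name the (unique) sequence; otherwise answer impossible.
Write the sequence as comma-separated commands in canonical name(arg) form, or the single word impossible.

extend(-1), extend(-1)

t0: config: θ0=180°, θ1=180°, e=3
1. extend(-1) → config: θ0=180°, θ1=180°, e=2
2. extend(-1) → config: θ0=180°, θ1=180°, e=1
uniquely the one of 49 2-step routes that fits.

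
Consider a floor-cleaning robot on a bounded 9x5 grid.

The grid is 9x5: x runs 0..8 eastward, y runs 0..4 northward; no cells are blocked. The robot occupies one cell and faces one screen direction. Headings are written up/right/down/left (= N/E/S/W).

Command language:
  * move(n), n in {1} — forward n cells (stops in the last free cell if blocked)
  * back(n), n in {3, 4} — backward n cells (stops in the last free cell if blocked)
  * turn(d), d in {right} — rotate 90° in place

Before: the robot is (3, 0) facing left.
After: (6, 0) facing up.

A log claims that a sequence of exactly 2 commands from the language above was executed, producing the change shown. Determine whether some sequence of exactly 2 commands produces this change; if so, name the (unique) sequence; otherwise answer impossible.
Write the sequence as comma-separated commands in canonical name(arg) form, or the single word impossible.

back(3), turn(right)

key: order matters: swapping back(3) and turn(right) lands elsewhere
initial: (3, 0) facing left
1. back(3) → (6, 0) facing left
2. turn(right) → (6, 0) facing up
no rival 2-sequence matches.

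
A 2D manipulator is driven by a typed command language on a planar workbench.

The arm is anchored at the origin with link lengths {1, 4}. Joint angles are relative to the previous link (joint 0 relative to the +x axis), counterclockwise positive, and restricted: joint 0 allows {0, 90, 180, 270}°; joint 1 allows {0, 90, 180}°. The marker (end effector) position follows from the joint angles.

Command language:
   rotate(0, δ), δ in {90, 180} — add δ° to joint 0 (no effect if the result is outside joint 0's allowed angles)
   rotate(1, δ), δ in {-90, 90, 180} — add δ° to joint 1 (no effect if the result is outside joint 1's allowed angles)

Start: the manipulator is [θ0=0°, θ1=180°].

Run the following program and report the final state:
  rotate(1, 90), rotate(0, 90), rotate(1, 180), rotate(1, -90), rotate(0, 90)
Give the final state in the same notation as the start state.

t0: [θ0=0°, θ1=180°]
step 1 (rotate(1, 90)): [θ0=0°, θ1=180°]
step 2 (rotate(0, 90)): [θ0=90°, θ1=180°]
step 3 (rotate(1, 180)): [θ0=90°, θ1=0°]
step 4 (rotate(1, -90)): [θ0=90°, θ1=0°]
step 5 (rotate(0, 90)): [θ0=180°, θ1=0°]

[θ0=180°, θ1=0°]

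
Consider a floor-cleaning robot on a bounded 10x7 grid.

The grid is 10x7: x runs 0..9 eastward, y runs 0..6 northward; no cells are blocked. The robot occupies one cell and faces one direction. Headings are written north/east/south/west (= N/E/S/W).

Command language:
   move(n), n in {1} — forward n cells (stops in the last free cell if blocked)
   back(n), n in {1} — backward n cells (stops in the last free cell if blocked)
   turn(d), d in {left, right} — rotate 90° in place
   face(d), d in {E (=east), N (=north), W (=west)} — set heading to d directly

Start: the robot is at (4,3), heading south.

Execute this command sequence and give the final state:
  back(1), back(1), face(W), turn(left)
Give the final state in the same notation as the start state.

t0: at (4,3), heading south
t=1 back(1) ⇒ at (4,4), heading south
t=2 back(1) ⇒ at (4,5), heading south
t=3 face(W) ⇒ at (4,5), heading west
t=4 turn(left) ⇒ at (4,5), heading south

at (4,5), heading south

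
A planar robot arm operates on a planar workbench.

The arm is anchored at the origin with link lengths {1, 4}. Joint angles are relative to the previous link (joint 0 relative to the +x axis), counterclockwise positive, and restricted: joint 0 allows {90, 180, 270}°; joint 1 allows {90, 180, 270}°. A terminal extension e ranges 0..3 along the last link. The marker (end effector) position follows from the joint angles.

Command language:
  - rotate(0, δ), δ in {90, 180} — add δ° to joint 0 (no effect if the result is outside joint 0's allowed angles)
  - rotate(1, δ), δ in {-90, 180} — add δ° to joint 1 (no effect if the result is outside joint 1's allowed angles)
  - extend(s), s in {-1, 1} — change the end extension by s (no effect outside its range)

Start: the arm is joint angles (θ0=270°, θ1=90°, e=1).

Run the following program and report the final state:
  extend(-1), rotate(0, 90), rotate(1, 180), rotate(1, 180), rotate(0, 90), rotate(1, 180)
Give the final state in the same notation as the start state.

joint angles (θ0=270°, θ1=270°, e=0)

from: joint angles (θ0=270°, θ1=90°, e=1)
t=1 extend(-1) ⇒ joint angles (θ0=270°, θ1=90°, e=0)
t=2 rotate(0, 90) ⇒ joint angles (θ0=270°, θ1=90°, e=0)
t=3 rotate(1, 180) ⇒ joint angles (θ0=270°, θ1=270°, e=0)
t=4 rotate(1, 180) ⇒ joint angles (θ0=270°, θ1=90°, e=0)
t=5 rotate(0, 90) ⇒ joint angles (θ0=270°, θ1=90°, e=0)
t=6 rotate(1, 180) ⇒ joint angles (θ0=270°, θ1=270°, e=0)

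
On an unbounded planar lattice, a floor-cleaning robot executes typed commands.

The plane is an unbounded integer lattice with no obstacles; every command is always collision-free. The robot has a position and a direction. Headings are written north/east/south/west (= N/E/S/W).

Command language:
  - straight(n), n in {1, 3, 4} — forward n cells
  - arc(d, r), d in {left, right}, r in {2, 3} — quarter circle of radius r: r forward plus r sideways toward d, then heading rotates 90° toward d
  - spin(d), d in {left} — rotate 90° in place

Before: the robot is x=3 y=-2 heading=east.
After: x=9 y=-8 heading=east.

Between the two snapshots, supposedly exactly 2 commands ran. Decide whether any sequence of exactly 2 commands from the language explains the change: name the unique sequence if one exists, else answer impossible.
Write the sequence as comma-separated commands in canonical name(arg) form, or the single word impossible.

arc(right, 3), arc(left, 3)

key: order matters: swapping arc(right, 3) and arc(left, 3) lands elsewhere
start: x=3 y=-2 heading=east
[1] after arc(right, 3): x=6 y=-5 heading=south
[2] after arc(left, 3): x=9 y=-8 heading=east
all 64 alternatives checked — unique.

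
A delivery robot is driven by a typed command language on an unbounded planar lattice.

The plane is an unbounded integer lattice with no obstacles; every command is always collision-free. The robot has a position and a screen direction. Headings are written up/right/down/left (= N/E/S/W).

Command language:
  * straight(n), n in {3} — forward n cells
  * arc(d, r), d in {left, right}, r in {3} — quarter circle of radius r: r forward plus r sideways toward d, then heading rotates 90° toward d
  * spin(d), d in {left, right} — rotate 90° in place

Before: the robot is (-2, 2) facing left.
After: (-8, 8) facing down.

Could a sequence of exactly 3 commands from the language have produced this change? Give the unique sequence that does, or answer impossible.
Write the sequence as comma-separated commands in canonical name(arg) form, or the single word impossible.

arc(right, 3), arc(left, 3), spin(left)

key: position moved to (-8,8) AND the heading swung to S — translation plus rotation needed
from: (-2, 2) facing left
[1] after arc(right, 3): (-5, 5) facing up
[2] after arc(left, 3): (-8, 8) facing left
[3] after spin(left): (-8, 8) facing down
uniquely the one of 125 3-step routes that fits.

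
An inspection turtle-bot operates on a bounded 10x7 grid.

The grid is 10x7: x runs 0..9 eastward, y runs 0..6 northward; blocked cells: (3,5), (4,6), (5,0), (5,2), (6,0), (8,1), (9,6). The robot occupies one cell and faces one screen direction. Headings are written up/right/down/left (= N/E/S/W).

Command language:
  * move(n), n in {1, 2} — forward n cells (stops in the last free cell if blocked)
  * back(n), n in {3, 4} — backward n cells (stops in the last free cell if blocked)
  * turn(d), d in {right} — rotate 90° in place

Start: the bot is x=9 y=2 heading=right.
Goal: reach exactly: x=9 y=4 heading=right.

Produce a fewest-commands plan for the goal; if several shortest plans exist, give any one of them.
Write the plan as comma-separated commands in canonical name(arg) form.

t0: x=9 y=2 heading=right
t=1 turn(right) ⇒ x=9 y=2 heading=down
t=2 turn(right) ⇒ x=9 y=2 heading=left
t=3 turn(right) ⇒ x=9 y=2 heading=up
t=4 move(2) ⇒ x=9 y=4 heading=up
t=5 turn(right) ⇒ x=9 y=4 heading=right
no 4-step plan works, so 5 is optimal.

turn(right), turn(right), turn(right), move(2), turn(right)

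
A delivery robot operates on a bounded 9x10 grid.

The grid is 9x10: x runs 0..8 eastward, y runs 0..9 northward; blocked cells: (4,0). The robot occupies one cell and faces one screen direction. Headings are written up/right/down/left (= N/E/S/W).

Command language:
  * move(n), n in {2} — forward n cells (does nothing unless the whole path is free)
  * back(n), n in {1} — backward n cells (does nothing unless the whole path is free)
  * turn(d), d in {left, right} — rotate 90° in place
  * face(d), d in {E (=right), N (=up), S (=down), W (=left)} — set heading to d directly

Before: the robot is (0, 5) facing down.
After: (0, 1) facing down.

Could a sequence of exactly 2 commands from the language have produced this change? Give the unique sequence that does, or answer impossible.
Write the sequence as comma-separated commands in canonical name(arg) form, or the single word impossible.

move(2), move(2)

key: heading stays S — no command in the sequence turns
begin: (0, 5) facing down
step 1 (move(2)): (0, 3) facing down
step 2 (move(2)): (0, 1) facing down
no other 2-command option fits: unique.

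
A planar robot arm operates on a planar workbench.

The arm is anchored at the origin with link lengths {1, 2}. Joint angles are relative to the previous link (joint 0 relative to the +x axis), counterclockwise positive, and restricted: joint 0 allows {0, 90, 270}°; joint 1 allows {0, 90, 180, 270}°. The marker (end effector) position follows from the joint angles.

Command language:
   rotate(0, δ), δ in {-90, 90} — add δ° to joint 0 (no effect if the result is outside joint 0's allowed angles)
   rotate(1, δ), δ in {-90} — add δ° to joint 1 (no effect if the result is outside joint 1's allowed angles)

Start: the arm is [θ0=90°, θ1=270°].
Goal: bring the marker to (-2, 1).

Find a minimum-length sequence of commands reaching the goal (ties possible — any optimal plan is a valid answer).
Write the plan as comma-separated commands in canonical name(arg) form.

rotate(1, -90), rotate(1, -90)

t0: [θ0=90°, θ1=270°]
step 1 (rotate(1, -90)): [θ0=90°, θ1=180°]
step 2 (rotate(1, -90)): [θ0=90°, θ1=90°]
minimal: 2 command(s), checked below 2.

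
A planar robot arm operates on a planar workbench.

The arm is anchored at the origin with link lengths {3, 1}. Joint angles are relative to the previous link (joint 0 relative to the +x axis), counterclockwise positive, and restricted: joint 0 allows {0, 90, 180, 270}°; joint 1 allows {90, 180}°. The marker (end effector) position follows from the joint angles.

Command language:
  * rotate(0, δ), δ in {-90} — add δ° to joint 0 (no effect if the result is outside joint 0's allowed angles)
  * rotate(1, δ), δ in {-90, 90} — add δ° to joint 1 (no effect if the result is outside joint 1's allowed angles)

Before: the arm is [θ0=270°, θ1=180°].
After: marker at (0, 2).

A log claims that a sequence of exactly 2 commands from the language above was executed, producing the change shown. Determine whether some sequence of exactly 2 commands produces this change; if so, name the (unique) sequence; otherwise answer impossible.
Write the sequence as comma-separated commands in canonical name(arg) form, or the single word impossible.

start: [θ0=270°, θ1=180°]
1. rotate(0, -90) → [θ0=180°, θ1=180°]
2. rotate(0, -90) → [θ0=90°, θ1=180°]
no other 2-command option fits: unique.

rotate(0, -90), rotate(0, -90)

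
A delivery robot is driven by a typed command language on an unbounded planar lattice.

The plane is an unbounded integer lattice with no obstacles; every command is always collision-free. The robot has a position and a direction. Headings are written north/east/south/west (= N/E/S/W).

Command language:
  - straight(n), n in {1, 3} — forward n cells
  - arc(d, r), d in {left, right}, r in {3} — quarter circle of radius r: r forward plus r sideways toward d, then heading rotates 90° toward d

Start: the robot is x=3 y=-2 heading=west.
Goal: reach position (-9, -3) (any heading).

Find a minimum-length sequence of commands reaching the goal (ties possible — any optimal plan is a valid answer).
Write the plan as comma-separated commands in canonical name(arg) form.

arc(right, 3), arc(left, 3), arc(left, 3), straight(1), arc(right, 3)

t0: x=3 y=-2 heading=west
step 1 (arc(right, 3)): x=0 y=1 heading=north
step 2 (arc(left, 3)): x=-3 y=4 heading=west
step 3 (arc(left, 3)): x=-6 y=1 heading=south
step 4 (straight(1)): x=-6 y=0 heading=south
step 5 (arc(right, 3)): x=-9 y=-3 heading=west
minimal: 5 command(s), checked below 5.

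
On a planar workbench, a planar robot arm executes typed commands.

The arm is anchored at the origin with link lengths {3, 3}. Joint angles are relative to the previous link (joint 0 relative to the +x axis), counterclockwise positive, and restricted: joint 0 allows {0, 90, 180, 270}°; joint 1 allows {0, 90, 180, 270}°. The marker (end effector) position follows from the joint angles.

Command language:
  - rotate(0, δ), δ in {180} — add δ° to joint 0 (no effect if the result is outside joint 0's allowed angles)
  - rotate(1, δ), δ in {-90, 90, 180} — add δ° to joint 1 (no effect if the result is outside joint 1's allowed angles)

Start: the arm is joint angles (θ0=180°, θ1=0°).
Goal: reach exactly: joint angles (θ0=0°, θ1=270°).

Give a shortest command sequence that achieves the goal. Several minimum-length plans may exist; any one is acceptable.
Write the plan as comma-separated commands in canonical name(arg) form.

t0: joint angles (θ0=180°, θ1=0°)
step 1 (rotate(1, -90)): joint angles (θ0=180°, θ1=270°)
step 2 (rotate(0, 180)): joint angles (θ0=0°, θ1=270°)
no 1-step plan works, so 2 is optimal.

rotate(1, -90), rotate(0, 180)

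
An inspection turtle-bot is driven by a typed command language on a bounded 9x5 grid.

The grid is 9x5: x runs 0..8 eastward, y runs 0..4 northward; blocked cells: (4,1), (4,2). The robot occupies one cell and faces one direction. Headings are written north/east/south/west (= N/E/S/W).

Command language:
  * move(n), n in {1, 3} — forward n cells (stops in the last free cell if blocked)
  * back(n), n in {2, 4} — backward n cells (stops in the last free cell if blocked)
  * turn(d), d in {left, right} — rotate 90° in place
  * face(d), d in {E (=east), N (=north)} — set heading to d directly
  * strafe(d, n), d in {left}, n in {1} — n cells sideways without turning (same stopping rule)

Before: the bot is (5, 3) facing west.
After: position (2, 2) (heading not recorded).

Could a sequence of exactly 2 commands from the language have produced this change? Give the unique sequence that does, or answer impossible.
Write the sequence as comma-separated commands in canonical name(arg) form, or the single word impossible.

move(3), strafe(left, 1)

key: order matters: swapping move(3) and strafe(left, 1) lands elsewhere
initial: (5, 3) facing west
1. move(3) → (2, 3) facing west
2. strafe(left, 1) → (2, 2) facing west
no other 2-command option fits: unique.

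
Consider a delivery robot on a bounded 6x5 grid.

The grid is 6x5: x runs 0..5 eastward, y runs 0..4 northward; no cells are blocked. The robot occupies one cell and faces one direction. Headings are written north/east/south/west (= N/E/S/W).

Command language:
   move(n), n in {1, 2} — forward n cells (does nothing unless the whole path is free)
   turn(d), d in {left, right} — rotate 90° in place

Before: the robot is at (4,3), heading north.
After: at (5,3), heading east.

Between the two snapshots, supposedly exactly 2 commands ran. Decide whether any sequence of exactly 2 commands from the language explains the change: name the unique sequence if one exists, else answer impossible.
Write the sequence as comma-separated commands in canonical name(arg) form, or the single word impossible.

turn(right), move(1)

key: order matters: swapping turn(right) and move(1) lands elsewhere
from: at (4,3), heading north
[1] after turn(right): at (4,3), heading east
[2] after move(1): at (5,3), heading east
all 16 alternatives checked — unique.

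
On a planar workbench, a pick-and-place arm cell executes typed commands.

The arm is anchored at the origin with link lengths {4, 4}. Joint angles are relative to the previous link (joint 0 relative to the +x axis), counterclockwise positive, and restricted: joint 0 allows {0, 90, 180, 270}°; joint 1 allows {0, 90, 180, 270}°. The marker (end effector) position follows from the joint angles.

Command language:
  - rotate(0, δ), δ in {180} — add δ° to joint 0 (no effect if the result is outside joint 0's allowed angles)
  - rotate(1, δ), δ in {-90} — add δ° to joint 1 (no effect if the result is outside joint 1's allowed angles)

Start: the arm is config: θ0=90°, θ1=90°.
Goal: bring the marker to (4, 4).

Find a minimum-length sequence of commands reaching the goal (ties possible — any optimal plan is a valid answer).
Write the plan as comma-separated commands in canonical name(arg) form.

rotate(1, -90), rotate(1, -90)

begin: config: θ0=90°, θ1=90°
[1] after rotate(1, -90): config: θ0=90°, θ1=0°
[2] after rotate(1, -90): config: θ0=90°, θ1=270°
nothing shorter than 2 reaches the goal.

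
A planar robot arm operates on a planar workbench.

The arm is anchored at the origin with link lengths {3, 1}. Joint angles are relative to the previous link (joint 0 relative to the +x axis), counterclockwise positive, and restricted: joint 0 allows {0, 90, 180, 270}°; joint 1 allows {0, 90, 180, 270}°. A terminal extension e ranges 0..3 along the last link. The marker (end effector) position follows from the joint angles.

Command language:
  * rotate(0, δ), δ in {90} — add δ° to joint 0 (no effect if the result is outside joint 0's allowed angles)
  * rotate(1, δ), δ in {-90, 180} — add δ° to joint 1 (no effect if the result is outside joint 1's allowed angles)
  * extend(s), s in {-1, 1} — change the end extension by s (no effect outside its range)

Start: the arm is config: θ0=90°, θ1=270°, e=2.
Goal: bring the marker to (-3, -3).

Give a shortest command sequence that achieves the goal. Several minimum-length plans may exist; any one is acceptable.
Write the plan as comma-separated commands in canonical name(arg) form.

initial: config: θ0=90°, θ1=270°, e=2
1. rotate(0, 90) → config: θ0=180°, θ1=270°, e=2
2. rotate(0, 90) → config: θ0=270°, θ1=270°, e=2
nothing shorter than 2 reaches the goal.

rotate(0, 90), rotate(0, 90)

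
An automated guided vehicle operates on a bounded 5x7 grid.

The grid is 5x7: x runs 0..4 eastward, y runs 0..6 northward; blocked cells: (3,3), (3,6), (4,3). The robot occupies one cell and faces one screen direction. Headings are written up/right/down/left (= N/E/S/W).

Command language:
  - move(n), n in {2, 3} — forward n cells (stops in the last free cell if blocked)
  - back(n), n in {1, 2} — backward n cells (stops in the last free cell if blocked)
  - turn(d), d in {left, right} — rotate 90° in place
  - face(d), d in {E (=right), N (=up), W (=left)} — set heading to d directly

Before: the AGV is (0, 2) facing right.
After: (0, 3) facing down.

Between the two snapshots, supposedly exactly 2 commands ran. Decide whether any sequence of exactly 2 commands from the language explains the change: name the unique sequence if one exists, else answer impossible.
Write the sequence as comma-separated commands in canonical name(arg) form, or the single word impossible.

key: cell and facing (now S) both changed — the 2 commands mix motion and turning
t0: (0, 2) facing right
t=1 turn(right) ⇒ (0, 2) facing down
t=2 back(1) ⇒ (0, 3) facing down
no other 2-command option fits: unique.

turn(right), back(1)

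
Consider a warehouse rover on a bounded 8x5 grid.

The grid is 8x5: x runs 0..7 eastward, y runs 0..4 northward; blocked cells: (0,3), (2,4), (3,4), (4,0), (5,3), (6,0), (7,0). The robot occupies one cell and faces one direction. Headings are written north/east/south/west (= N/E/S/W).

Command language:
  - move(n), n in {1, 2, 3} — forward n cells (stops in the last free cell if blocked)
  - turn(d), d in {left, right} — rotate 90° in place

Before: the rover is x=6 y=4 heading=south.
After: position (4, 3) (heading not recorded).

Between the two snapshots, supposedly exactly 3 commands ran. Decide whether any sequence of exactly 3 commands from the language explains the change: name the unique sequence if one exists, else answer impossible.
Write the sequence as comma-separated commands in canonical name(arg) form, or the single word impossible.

checked all 3-command options: none fits.

impossible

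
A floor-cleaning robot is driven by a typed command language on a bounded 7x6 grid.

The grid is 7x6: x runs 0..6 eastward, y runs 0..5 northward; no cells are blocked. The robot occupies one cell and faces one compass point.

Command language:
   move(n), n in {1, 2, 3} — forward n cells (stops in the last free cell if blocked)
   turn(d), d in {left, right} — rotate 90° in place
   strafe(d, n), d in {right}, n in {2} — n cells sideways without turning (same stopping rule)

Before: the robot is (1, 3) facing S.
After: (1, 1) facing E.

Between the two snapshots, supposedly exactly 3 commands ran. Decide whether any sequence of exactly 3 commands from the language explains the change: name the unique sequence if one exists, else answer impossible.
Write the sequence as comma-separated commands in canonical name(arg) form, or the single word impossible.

key: cell and facing (now E) both changed — the 3 commands mix motion and turning
from: (1, 3) facing S
step 1 (move(1)): (1, 2) facing S
step 2 (move(1)): (1, 1) facing S
step 3 (turn(left)): (1, 1) facing E
uniquely the one of 216 3-step routes that fits.

move(1), move(1), turn(left)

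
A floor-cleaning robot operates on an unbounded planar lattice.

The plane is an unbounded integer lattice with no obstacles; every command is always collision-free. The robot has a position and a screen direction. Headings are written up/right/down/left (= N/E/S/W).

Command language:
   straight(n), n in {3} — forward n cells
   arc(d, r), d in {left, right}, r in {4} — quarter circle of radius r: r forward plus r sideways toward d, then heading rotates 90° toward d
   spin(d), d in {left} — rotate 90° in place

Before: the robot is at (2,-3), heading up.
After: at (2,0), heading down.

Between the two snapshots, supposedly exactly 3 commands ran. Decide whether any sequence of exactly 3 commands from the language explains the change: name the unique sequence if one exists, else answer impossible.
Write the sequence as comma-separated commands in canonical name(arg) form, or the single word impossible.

key: order matters: swapping straight(3) and spin(left) lands elsewhere
begin: at (2,-3), heading up
[1] after straight(3): at (2,0), heading up
[2] after spin(left): at (2,0), heading left
[3] after spin(left): at (2,0), heading down
uniquely the one of 64 3-step routes that fits.

straight(3), spin(left), spin(left)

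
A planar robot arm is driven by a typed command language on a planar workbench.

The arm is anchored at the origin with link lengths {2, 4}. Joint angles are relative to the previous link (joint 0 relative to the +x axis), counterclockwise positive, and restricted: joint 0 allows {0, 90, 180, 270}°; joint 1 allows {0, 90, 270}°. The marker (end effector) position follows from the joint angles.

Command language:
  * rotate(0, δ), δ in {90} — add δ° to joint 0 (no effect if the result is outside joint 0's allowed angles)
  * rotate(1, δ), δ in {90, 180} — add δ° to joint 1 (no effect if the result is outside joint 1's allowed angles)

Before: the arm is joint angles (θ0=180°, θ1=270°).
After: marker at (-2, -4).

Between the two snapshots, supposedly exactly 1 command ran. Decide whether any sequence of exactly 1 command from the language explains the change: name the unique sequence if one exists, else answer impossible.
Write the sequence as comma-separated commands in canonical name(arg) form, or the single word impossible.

initial: joint angles (θ0=180°, θ1=270°)
1. rotate(1, 180) → joint angles (θ0=180°, θ1=90°)
no rival 1-sequence matches.

rotate(1, 180)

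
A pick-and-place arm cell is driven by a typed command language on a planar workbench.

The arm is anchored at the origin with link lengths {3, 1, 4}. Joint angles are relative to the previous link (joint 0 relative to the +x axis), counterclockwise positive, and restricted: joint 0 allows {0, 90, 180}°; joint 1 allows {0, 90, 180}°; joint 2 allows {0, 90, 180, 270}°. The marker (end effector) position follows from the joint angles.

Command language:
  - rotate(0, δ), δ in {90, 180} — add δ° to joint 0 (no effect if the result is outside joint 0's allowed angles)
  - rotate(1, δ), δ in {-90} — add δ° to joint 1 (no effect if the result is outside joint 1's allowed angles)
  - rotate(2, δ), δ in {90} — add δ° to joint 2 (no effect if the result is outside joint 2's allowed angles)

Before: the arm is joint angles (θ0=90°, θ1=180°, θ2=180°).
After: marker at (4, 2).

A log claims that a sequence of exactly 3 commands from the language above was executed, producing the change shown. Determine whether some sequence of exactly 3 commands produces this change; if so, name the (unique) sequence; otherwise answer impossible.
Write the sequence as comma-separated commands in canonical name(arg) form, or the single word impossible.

begin: joint angles (θ0=90°, θ1=180°, θ2=180°)
[1] after rotate(2, 90): joint angles (θ0=90°, θ1=180°, θ2=270°)
[2] after rotate(2, 90): joint angles (θ0=90°, θ1=180°, θ2=0°)
[3] after rotate(2, 90): joint angles (θ0=90°, θ1=180°, θ2=90°)
no other 3-command option fits: unique.

rotate(2, 90), rotate(2, 90), rotate(2, 90)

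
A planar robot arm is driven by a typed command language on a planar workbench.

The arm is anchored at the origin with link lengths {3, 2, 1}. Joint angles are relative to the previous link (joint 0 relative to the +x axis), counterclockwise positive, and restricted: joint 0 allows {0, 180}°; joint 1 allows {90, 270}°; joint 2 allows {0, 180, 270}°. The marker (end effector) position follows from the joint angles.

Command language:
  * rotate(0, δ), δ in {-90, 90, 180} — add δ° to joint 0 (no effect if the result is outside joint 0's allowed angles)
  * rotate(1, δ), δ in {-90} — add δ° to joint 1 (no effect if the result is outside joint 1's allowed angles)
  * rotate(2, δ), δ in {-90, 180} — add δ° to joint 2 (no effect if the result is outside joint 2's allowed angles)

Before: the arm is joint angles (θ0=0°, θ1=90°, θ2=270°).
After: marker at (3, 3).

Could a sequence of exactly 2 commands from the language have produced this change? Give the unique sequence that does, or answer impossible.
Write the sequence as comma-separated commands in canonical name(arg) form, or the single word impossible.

key: running rotate(2, 180) before rotate(2, -90) would end elsewhere — order is forced
initial: joint angles (θ0=0°, θ1=90°, θ2=270°)
step 1 (rotate(2, -90)): joint angles (θ0=0°, θ1=90°, θ2=180°)
step 2 (rotate(2, 180)): joint angles (θ0=0°, θ1=90°, θ2=0°)
uniquely the one of 36 2-step routes that fits.

rotate(2, -90), rotate(2, 180)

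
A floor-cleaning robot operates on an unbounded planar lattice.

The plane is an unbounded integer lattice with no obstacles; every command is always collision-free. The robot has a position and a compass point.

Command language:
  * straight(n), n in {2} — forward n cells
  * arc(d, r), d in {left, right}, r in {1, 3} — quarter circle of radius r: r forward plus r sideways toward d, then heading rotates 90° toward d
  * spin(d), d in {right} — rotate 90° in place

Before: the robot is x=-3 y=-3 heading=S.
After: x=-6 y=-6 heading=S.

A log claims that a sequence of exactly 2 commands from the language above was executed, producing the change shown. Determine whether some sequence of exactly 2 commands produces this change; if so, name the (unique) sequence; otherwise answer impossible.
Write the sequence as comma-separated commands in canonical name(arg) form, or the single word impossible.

spin(right), arc(left, 3)

key: heading stays S — rotations cancel among the 2 commands
start: x=-3 y=-3 heading=S
t=1 spin(right) ⇒ x=-3 y=-3 heading=W
t=2 arc(left, 3) ⇒ x=-6 y=-6 heading=S
no rival 2-sequence matches.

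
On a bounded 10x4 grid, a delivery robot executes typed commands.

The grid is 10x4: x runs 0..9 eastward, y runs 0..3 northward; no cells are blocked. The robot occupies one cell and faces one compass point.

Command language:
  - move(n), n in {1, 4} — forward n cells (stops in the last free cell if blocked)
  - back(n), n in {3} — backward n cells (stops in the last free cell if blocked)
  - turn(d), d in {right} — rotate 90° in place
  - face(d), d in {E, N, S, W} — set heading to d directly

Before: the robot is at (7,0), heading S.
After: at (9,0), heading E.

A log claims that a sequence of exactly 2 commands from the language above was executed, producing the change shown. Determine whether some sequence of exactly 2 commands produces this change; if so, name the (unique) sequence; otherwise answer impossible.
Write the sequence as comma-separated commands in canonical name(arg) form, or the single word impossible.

face(E), move(4)

key: position moved to (9,0) AND the heading swung to E — translation plus rotation needed
t0: at (7,0), heading S
t=1 face(E) ⇒ at (7,0), heading E
t=2 move(4) ⇒ at (9,0), heading E
no other 2-command option fits: unique.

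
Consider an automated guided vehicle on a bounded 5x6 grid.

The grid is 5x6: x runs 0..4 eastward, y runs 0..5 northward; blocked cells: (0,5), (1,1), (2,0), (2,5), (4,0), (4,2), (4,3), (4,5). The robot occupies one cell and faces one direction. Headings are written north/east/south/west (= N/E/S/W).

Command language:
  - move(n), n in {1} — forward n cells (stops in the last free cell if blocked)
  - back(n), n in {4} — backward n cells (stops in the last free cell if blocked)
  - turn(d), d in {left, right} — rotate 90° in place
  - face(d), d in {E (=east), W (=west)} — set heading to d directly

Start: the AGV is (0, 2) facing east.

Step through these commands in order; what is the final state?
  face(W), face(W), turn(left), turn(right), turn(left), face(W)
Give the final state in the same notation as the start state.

(0, 2) facing west

initial: (0, 2) facing east
[1] after face(W): (0, 2) facing west
[2] after face(W): (0, 2) facing west
[3] after turn(left): (0, 2) facing south
[4] after turn(right): (0, 2) facing west
[5] after turn(left): (0, 2) facing south
[6] after face(W): (0, 2) facing west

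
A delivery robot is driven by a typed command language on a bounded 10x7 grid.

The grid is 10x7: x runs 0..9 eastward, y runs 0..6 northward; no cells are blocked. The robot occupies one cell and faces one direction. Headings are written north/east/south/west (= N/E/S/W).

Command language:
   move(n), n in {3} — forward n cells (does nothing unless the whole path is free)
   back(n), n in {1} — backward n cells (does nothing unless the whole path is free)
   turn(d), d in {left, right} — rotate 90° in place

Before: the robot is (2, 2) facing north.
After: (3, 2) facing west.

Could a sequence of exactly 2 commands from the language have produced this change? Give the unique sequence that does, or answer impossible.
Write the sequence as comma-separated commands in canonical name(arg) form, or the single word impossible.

key: cell and facing (now W) both changed — the 2 commands mix motion and turning
initial: (2, 2) facing north
1. turn(left) → (2, 2) facing west
2. back(1) → (3, 2) facing west
uniquely the one of 16 2-step routes that fits.

turn(left), back(1)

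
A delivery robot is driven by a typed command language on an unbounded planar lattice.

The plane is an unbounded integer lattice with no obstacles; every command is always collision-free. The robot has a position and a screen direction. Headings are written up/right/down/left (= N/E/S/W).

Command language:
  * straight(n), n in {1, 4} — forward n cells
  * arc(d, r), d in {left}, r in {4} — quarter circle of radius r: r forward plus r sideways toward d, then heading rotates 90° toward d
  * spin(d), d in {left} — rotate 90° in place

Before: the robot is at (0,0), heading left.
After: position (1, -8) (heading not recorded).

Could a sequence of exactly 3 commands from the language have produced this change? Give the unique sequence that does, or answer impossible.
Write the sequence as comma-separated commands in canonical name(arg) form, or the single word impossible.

arc(left, 4), arc(left, 4), straight(1)

key: order matters: swapping arc(left, 4) and straight(1) lands elsewhere
start: at (0,0), heading left
step 1 (arc(left, 4)): at (-4,-4), heading down
step 2 (arc(left, 4)): at (0,-8), heading right
step 3 (straight(1)): at (1,-8), heading right
uniquely the one of 64 3-step routes that fits.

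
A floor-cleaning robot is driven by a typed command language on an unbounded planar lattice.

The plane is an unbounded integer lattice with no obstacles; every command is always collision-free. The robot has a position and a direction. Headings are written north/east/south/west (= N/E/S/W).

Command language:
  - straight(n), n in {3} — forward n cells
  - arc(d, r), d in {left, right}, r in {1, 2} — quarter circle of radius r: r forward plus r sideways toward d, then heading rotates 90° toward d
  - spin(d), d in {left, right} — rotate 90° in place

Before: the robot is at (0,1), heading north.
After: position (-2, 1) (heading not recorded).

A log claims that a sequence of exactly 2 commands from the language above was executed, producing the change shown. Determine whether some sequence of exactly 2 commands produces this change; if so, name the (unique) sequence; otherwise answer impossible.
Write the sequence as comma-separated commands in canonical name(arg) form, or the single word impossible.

begin: at (0,1), heading north
t=1 arc(left, 1) ⇒ at (-1,2), heading west
t=2 arc(left, 1) ⇒ at (-2,1), heading south
uniquely the one of 49 2-step routes that fits.

arc(left, 1), arc(left, 1)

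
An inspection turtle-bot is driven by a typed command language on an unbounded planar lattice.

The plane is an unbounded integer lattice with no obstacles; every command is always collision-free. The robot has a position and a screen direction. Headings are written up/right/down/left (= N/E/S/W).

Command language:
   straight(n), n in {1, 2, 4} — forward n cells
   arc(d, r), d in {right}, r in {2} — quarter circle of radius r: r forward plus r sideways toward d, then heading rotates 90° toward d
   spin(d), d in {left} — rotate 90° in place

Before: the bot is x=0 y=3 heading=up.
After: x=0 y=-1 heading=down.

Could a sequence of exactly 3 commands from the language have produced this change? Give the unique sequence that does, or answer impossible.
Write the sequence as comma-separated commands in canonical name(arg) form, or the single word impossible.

spin(left), spin(left), straight(4)

key: position moved to (0,-1) AND the heading swung to S — translation plus rotation needed
t0: x=0 y=3 heading=up
[1] after spin(left): x=0 y=3 heading=left
[2] after spin(left): x=0 y=3 heading=down
[3] after straight(4): x=0 y=-1 heading=down
uniquely the one of 125 3-step routes that fits.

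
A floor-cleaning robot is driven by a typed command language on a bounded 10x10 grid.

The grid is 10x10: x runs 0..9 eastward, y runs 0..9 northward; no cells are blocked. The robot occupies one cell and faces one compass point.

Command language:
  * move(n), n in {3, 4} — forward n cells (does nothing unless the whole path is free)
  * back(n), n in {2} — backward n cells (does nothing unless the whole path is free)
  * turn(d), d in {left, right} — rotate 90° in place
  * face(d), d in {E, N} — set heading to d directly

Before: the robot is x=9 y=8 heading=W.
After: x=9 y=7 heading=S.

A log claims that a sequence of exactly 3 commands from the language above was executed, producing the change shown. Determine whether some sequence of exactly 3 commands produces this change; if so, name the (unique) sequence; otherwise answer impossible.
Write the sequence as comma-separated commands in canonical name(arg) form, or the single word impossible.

turn(left), move(3), back(2)

key: running back(2) before turn(left) would end elsewhere — order is forced
begin: x=9 y=8 heading=W
t=1 turn(left) ⇒ x=9 y=8 heading=S
t=2 move(3) ⇒ x=9 y=5 heading=S
t=3 back(2) ⇒ x=9 y=7 heading=S
all 343 alternatives checked — unique.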